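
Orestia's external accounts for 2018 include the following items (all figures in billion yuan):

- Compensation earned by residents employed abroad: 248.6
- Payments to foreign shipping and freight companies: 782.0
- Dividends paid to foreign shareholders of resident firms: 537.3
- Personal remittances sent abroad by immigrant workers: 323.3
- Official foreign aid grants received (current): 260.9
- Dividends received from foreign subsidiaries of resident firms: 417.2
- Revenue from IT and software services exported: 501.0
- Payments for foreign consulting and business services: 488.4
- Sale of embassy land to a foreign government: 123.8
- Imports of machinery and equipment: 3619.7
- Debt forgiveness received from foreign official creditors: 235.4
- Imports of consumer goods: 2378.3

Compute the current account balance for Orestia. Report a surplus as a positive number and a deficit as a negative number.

Goods: -3619.7 - 2378.3 = -5998.0
Services: -782.0 + 501.0 - 488.4 = -769.4
Primary income: -537.3 + 248.6 + 417.2 = 128.5
Secondary income: 260.9 - 323.3 = -62.4
Current account = (-5998.0) + (-769.4) + 128.5 + (-62.4) = -6701.3
(Excluded from the current account — capital account: sale of embassy land to a foreign government 123.8, debt forgiveness received from foreign official creditors 235.4.)

-6701.3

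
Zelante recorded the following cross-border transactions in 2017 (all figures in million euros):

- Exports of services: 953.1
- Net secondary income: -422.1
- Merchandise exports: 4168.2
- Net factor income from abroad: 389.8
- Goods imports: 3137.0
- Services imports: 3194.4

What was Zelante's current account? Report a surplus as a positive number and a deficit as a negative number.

-1242.4

Goods balance = 4168.2 - 3137.0 = 1031.2
Services balance = 953.1 - 3194.4 = -2241.3
Trade balance (goods + services) = 1031.2 + (-2241.3) = -1210.1
Net primary income = 389.8
Net secondary income = -422.1
Current account = -1210.1 + 389.8 + (-422.1) = -1242.4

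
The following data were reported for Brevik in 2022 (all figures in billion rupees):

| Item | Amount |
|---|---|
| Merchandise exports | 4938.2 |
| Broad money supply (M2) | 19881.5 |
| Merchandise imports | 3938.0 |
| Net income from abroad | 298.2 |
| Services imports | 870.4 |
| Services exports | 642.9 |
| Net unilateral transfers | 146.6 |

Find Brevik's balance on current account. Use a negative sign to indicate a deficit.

1217.5

Goods balance = 4938.2 - 3938.0 = 1000.2
Services balance = 642.9 - 870.4 = -227.5
Trade balance (goods + services) = 1000.2 + (-227.5) = 772.7
Net primary income = 298.2
Net secondary income = 146.6
Current account = 772.7 + 298.2 + 146.6 = 1217.5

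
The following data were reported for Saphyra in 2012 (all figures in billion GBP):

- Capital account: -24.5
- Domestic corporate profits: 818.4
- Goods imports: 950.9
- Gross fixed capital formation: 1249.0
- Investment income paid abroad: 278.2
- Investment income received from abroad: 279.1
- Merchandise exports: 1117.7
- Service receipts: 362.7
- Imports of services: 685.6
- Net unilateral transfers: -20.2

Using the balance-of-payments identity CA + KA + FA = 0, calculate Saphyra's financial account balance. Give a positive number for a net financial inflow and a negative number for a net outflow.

199.9

Goods balance = 1117.7 - 950.9 = 166.8
Services balance = 362.7 - 685.6 = -322.9
Trade balance (goods + services) = 166.8 + (-322.9) = -156.1
Net primary income = 279.1 - 278.2 = 0.9
Net secondary income = -20.2
Current account = -156.1 + 0.9 + (-20.2) = -175.4
Financial account = -(-175.4 + (-24.5)) = 199.9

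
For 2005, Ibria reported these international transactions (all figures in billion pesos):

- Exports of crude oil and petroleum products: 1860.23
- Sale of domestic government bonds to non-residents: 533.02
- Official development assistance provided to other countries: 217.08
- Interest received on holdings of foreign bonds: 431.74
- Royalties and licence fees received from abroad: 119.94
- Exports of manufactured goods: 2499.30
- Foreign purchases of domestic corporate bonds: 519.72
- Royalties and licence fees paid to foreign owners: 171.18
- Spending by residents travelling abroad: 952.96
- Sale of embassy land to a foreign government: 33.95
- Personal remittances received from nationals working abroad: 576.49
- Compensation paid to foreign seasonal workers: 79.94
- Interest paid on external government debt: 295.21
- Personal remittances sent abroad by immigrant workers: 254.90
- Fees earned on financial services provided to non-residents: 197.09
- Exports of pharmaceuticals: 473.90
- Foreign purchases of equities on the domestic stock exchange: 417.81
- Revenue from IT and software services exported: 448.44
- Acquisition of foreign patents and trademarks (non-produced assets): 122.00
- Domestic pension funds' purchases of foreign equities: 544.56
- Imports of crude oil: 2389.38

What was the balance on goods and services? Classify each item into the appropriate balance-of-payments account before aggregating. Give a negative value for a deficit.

Goods: 1860.23 + 473.90 + 2499.30 - 2389.38 = 2444.05
Services: -171.18 + 119.94 + 448.44 + 197.09 - 952.96 = -358.67
Trade balance = 2444.05 + (-358.67) = 2085.38
(Excluded from the trade balance — financial account: sale of domestic government bonds to non-residents 533.02, foreign purchases of domestic corporate bonds 519.72, foreign purchases of equities on the domestic stock exchange 417.81, domestic pension funds' purchases of foreign equities 544.56; secondary income: official development assistance provided to other countries 217.08, personal remittances received from nationals working abroad 576.49, personal remittances sent abroad by immigrant workers 254.90; primary income: interest received on holdings of foreign bonds 431.74, compensation paid to foreign seasonal workers 79.94, interest paid on external government debt 295.21; capital account: sale of embassy land to a foreign government 33.95, acquisition of foreign patents and trademarks (non-produced assets) 122.00.)

2085.38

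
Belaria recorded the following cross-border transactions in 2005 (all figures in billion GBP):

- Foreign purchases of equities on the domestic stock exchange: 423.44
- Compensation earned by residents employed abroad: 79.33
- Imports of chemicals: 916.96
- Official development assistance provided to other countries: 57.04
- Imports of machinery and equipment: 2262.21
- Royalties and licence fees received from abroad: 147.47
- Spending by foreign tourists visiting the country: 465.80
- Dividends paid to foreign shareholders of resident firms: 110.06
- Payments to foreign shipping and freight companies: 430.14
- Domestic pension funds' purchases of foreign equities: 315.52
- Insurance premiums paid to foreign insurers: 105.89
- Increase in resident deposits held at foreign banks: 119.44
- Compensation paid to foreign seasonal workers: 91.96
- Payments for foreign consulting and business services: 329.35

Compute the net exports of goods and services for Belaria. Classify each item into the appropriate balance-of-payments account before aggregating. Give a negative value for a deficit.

Goods: -916.96 - 2262.21 = -3179.17
Services: 147.47 + 465.80 - 430.14 - 105.89 - 329.35 = -252.11
Trade balance = -3179.17 + (-252.11) = -3431.28
(Excluded from the trade balance — financial account: foreign purchases of equities on the domestic stock exchange 423.44, domestic pension funds' purchases of foreign equities 315.52, increase in resident deposits held at foreign banks 119.44; primary income: compensation earned by residents employed abroad 79.33, dividends paid to foreign shareholders of resident firms 110.06, compensation paid to foreign seasonal workers 91.96; secondary income: official development assistance provided to other countries 57.04.)

-3431.28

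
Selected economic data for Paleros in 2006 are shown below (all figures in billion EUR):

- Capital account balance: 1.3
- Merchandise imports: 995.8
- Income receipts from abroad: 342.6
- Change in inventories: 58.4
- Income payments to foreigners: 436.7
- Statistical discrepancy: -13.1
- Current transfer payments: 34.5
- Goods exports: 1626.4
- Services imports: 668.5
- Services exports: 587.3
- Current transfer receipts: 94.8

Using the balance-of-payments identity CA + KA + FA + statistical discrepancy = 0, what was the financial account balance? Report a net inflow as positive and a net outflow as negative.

Goods balance = 1626.4 - 995.8 = 630.6
Services balance = 587.3 - 668.5 = -81.2
Trade balance (goods + services) = 630.6 + (-81.2) = 549.4
Net primary income = 342.6 - 436.7 = -94.1
Net secondary income = 94.8 - 34.5 = 60.3
Current account = 549.4 + (-94.1) + 60.3 = 515.6
Financial account = -(515.6 + 1.3 + (-13.1)) = -503.8

-503.8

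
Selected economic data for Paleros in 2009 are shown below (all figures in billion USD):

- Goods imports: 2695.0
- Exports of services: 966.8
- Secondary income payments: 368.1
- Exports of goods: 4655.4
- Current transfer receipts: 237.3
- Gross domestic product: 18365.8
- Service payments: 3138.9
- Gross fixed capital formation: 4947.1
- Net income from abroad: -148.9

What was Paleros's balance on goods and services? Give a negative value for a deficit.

-211.7

Goods balance = 4655.4 - 2695.0 = 1960.4
Services balance = 966.8 - 3138.9 = -2172.1
Trade balance (goods + services) = 1960.4 + (-2172.1) = -211.7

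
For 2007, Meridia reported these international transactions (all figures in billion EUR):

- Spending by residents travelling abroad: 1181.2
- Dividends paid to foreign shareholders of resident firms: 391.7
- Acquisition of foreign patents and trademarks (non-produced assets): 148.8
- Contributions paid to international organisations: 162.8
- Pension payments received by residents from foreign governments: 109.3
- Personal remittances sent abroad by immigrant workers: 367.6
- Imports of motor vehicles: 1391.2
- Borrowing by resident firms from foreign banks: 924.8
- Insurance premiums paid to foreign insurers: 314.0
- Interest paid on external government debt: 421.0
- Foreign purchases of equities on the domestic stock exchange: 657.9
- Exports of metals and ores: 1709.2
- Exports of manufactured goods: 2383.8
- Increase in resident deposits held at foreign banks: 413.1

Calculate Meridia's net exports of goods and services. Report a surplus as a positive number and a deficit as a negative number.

1206.6

Goods: 1709.2 - 1391.2 + 2383.8 = 2701.8
Services: -1181.2 - 314.0 = -1495.2
Trade balance = 2701.8 + (-1495.2) = 1206.6
(Excluded from the trade balance — primary income: dividends paid to foreign shareholders of resident firms 391.7, interest paid on external government debt 421.0; capital account: acquisition of foreign patents and trademarks (non-produced assets) 148.8; secondary income: contributions paid to international organisations 162.8, pension payments received by residents from foreign governments 109.3, personal remittances sent abroad by immigrant workers 367.6; financial account: borrowing by resident firms from foreign banks 924.8, foreign purchases of equities on the domestic stock exchange 657.9, increase in resident deposits held at foreign banks 413.1.)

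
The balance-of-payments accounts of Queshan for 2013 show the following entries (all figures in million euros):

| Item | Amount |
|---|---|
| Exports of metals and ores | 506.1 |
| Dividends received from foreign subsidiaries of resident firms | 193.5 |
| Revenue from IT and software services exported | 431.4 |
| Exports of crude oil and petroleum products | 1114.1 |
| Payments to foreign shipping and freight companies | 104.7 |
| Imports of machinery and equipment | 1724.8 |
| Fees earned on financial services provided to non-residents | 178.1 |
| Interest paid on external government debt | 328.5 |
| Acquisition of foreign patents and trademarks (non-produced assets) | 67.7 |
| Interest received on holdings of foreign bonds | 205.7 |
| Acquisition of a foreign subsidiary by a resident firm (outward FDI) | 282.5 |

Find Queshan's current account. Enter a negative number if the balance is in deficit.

Goods: -1724.8 + 506.1 + 1114.1 = -104.6
Services: -104.7 + 178.1 + 431.4 = 504.8
Primary income: -328.5 + 193.5 + 205.7 = 70.7
Current account = (-104.6) + 504.8 + 70.7 = 470.9
(Excluded from the current account — capital account: acquisition of foreign patents and trademarks (non-produced assets) 67.7; financial account: acquisition of a foreign subsidiary by a resident firm (outward FDI) 282.5.)

470.9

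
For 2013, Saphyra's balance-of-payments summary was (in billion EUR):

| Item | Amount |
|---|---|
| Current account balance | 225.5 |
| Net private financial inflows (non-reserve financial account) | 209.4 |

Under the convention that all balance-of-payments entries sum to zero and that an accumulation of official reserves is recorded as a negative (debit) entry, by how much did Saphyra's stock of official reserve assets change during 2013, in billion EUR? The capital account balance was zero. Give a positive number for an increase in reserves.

434.9

Official reserve transactions balance = -(225.5 + 209.4) = -434.9
An accumulation of reserves is recorded as a debit (negative entry), so the change in the stock of reserves is the negative of that balance.
Change in official reserves = -(-434.9) = 434.9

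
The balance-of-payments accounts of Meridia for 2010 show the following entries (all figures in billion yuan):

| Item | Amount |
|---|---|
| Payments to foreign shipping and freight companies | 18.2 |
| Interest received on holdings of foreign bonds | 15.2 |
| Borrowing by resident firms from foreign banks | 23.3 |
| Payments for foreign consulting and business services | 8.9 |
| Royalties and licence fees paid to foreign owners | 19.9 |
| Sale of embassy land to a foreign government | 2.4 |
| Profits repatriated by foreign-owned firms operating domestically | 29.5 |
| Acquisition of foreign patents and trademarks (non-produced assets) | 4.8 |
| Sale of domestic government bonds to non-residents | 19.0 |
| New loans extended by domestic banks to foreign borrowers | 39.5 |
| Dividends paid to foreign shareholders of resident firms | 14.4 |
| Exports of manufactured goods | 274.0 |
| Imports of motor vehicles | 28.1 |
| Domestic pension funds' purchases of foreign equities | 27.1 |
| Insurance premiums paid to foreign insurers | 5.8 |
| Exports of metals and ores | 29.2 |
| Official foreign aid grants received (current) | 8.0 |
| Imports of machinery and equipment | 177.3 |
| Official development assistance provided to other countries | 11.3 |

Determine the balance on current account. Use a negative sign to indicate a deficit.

13.0

Goods: -177.3 + 274.0 + 29.2 - 28.1 = 97.8
Services: -8.9 - 19.9 - 18.2 - 5.8 = -52.8
Primary income: -29.5 - 14.4 + 15.2 = -28.7
Secondary income: 8.0 - 11.3 = -3.3
Current account = 97.8 + (-52.8) + (-28.7) + (-3.3) = 13.0
(Excluded from the current account — financial account: borrowing by resident firms from foreign banks 23.3, sale of domestic government bonds to non-residents 19.0, new loans extended by domestic banks to foreign borrowers 39.5, domestic pension funds' purchases of foreign equities 27.1; capital account: sale of embassy land to a foreign government 2.4, acquisition of foreign patents and trademarks (non-produced assets) 4.8.)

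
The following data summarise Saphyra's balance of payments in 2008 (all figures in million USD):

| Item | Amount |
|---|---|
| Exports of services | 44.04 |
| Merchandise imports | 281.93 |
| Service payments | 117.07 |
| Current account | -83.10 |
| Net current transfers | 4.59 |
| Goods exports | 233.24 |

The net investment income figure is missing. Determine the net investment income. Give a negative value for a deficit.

34.03

Current account = goods balance + services balance + net primary income + net secondary income
Sum of the known components = -117.13
Net investment income = CA - (known components) = -83.10 - (-117.13) = 34.03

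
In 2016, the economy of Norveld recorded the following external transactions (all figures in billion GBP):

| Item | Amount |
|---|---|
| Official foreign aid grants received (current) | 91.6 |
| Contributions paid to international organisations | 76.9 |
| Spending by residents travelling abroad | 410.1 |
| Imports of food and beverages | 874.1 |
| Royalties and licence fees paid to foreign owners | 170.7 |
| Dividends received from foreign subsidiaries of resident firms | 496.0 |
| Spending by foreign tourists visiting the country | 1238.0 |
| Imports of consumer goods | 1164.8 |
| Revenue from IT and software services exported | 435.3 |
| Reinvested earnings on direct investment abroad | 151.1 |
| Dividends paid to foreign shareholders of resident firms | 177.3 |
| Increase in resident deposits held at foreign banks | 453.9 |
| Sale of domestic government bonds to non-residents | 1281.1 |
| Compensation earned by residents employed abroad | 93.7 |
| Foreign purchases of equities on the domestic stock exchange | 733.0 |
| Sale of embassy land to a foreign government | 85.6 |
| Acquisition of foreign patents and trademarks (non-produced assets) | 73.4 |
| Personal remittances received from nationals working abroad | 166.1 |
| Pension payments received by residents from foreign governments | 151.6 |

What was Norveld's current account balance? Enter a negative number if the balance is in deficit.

Goods: -874.1 - 1164.8 = -2038.9
Services: -170.7 - 410.1 + 1238.0 + 435.3 = 1092.5
Primary income: 93.7 + 496.0 - 177.3 + 151.1 = 563.5
Secondary income: 151.6 + 166.1 + 91.6 - 76.9 = 332.4
Current account = (-2038.9) + 1092.5 + 563.5 + 332.4 = -50.5
(Excluded from the current account — financial account: increase in resident deposits held at foreign banks 453.9, sale of domestic government bonds to non-residents 1281.1, foreign purchases of equities on the domestic stock exchange 733.0; capital account: sale of embassy land to a foreign government 85.6, acquisition of foreign patents and trademarks (non-produced assets) 73.4.)

-50.5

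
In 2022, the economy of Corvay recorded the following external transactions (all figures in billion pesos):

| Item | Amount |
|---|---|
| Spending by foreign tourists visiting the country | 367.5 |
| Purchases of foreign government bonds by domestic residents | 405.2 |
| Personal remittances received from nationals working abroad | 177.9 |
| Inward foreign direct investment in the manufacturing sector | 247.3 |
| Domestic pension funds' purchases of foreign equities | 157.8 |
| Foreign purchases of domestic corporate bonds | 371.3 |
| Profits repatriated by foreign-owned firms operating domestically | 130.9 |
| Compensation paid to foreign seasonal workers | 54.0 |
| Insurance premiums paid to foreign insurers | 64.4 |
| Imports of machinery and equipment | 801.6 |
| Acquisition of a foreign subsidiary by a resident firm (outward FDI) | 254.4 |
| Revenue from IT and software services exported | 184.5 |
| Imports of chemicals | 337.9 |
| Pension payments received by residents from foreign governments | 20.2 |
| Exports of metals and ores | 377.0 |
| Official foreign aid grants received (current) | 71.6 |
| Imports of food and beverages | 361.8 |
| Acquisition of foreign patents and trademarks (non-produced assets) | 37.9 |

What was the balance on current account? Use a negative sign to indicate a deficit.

Goods: -361.8 - 801.6 - 337.9 + 377.0 = -1124.3
Services: -64.4 + 367.5 + 184.5 = 487.6
Primary income: -54.0 - 130.9 = -184.9
Secondary income: 177.9 + 71.6 + 20.2 = 269.7
Current account = (-1124.3) + 487.6 + (-184.9) + 269.7 = -551.9
(Excluded from the current account — financial account: purchases of foreign government bonds by domestic residents 405.2, inward foreign direct investment in the manufacturing sector 247.3, domestic pension funds' purchases of foreign equities 157.8, foreign purchases of domestic corporate bonds 371.3, acquisition of a foreign subsidiary by a resident firm (outward FDI) 254.4; capital account: acquisition of foreign patents and trademarks (non-produced assets) 37.9.)

-551.9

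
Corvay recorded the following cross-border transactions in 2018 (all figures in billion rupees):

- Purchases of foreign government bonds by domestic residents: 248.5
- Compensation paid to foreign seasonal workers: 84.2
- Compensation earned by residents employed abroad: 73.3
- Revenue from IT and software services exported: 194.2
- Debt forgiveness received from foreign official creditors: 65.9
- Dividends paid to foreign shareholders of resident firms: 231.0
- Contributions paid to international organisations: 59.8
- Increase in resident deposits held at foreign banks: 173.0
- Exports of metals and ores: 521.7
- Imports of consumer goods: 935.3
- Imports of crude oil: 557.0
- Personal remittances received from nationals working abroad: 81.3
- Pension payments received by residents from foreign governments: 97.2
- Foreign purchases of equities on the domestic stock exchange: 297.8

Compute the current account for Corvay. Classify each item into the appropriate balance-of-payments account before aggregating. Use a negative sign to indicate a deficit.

-899.6

Goods: -935.3 - 557.0 + 521.7 = -970.6
Services: 194.2
Primary income: 73.3 - 84.2 - 231.0 = -241.9
Secondary income: 97.2 - 59.8 + 81.3 = 118.7
Current account = (-970.6) + 194.2 + (-241.9) + 118.7 = -899.6
(Excluded from the current account — financial account: purchases of foreign government bonds by domestic residents 248.5, increase in resident deposits held at foreign banks 173.0, foreign purchases of equities on the domestic stock exchange 297.8; capital account: debt forgiveness received from foreign official creditors 65.9.)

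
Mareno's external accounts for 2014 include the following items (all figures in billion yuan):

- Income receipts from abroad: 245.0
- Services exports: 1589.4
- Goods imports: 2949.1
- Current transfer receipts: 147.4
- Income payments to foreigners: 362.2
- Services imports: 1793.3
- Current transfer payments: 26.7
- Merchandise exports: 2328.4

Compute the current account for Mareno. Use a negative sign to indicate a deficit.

Goods balance = 2328.4 - 2949.1 = -620.7
Services balance = 1589.4 - 1793.3 = -203.9
Trade balance (goods + services) = -620.7 + (-203.9) = -824.6
Net primary income = 245.0 - 362.2 = -117.2
Net secondary income = 147.4 - 26.7 = 120.7
Current account = -824.6 + (-117.2) + 120.7 = -821.1

-821.1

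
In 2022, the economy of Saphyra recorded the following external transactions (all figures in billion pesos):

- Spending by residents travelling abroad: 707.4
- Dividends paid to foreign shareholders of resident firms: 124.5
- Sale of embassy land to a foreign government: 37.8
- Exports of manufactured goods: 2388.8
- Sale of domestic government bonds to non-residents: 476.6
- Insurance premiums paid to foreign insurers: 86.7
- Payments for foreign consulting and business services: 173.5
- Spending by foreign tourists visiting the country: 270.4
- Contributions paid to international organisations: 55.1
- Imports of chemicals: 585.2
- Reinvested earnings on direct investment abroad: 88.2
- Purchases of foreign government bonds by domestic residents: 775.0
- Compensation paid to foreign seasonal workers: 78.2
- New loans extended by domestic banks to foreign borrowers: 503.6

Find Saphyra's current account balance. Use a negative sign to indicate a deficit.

936.8

Goods: -585.2 + 2388.8 = 1803.6
Services: 270.4 - 707.4 - 86.7 - 173.5 = -697.2
Primary income: 88.2 - 78.2 - 124.5 = -114.5
Secondary income: -55.1
Current account = 1803.6 + (-697.2) + (-114.5) + (-55.1) = 936.8
(Excluded from the current account — capital account: sale of embassy land to a foreign government 37.8; financial account: sale of domestic government bonds to non-residents 476.6, purchases of foreign government bonds by domestic residents 775.0, new loans extended by domestic banks to foreign borrowers 503.6.)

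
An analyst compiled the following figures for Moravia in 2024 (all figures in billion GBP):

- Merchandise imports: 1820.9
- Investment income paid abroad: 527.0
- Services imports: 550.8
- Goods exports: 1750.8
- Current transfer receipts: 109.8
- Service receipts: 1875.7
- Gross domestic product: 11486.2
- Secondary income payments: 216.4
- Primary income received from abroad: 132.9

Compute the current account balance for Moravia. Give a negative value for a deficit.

Goods balance = 1750.8 - 1820.9 = -70.1
Services balance = 1875.7 - 550.8 = 1324.9
Trade balance (goods + services) = -70.1 + 1324.9 = 1254.8
Net primary income = 132.9 - 527.0 = -394.1
Net secondary income = 109.8 - 216.4 = -106.6
Current account = 1254.8 + (-394.1) + (-106.6) = 754.1

754.1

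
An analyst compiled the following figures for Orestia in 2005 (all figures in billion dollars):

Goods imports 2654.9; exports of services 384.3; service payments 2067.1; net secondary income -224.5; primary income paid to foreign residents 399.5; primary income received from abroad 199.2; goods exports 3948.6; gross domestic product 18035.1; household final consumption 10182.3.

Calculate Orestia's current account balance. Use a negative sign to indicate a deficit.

Goods balance = 3948.6 - 2654.9 = 1293.7
Services balance = 384.3 - 2067.1 = -1682.8
Trade balance (goods + services) = 1293.7 + (-1682.8) = -389.1
Net primary income = 199.2 - 399.5 = -200.3
Net secondary income = -224.5
Current account = -389.1 + (-200.3) + (-224.5) = -813.9

-813.9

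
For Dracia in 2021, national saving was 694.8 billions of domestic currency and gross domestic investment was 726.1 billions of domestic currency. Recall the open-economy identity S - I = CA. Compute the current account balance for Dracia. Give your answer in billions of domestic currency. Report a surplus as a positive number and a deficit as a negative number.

CA = S - I = 694.8 - 726.1 = -31.3

-31.3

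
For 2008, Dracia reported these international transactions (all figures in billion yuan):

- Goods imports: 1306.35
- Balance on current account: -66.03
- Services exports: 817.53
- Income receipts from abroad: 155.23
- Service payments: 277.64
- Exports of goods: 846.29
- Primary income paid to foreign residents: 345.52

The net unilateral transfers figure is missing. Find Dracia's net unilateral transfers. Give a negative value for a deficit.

Current account = goods balance + services balance + net primary income + net secondary income
Sum of the known components = -110.46
Net unilateral transfers = CA - (known components) = -66.03 - (-110.46) = 44.43

44.43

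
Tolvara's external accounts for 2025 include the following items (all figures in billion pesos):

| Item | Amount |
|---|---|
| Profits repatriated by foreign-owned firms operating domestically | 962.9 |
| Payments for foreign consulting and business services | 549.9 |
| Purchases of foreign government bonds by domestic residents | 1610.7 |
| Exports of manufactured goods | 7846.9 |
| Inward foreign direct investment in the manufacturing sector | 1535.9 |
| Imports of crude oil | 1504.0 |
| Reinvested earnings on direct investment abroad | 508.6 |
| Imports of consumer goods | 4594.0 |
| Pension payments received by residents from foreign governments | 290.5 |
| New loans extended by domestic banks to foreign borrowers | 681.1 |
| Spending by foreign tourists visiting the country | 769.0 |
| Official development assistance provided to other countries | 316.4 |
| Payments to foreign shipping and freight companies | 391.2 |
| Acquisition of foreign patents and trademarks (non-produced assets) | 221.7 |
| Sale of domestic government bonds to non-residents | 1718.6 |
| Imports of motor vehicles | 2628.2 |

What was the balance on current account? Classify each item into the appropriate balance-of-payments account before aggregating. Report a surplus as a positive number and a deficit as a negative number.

Goods: -1504.0 - 4594.0 + 7846.9 - 2628.2 = -879.3
Services: 769.0 - 391.2 - 549.9 = -172.1
Primary income: -962.9 + 508.6 = -454.3
Secondary income: -316.4 + 290.5 = -25.9
Current account = (-879.3) + (-172.1) + (-454.3) + (-25.9) = -1531.6
(Excluded from the current account — financial account: purchases of foreign government bonds by domestic residents 1610.7, inward foreign direct investment in the manufacturing sector 1535.9, new loans extended by domestic banks to foreign borrowers 681.1, sale of domestic government bonds to non-residents 1718.6; capital account: acquisition of foreign patents and trademarks (non-produced assets) 221.7.)

-1531.6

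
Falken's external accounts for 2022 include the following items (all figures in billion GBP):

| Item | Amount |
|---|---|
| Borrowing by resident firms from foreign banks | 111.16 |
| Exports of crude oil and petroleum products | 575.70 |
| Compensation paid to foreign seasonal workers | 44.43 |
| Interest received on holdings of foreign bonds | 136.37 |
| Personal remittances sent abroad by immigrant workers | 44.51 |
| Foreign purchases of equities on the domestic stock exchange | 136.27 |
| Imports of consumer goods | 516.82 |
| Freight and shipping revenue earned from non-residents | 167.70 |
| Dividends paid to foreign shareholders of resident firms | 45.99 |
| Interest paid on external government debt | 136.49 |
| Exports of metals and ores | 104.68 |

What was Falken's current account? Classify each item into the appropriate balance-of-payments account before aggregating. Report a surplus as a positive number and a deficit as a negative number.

196.21

Goods: -516.82 + 575.70 + 104.68 = 163.56
Services: 167.70
Primary income: -45.99 + 136.37 - 136.49 - 44.43 = -90.54
Secondary income: -44.51
Current account = 163.56 + 167.70 + (-90.54) + (-44.51) = 196.21
(Excluded from the current account — financial account: borrowing by resident firms from foreign banks 111.16, foreign purchases of equities on the domestic stock exchange 136.27.)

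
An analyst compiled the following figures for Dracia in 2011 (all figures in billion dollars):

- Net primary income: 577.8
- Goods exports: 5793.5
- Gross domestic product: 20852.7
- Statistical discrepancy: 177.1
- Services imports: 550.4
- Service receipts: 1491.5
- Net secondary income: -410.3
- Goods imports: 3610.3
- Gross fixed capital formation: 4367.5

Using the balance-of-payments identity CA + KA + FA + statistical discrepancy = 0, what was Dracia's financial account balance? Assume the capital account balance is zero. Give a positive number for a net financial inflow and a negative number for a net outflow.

-3468.9

Goods balance = 5793.5 - 3610.3 = 2183.2
Services balance = 1491.5 - 550.4 = 941.1
Trade balance (goods + services) = 2183.2 + 941.1 = 3124.3
Net primary income = 577.8
Net secondary income = -410.3
Current account = 3124.3 + 577.8 + (-410.3) = 3291.8
Financial account = -(3291.8 + 177.1) = -3468.9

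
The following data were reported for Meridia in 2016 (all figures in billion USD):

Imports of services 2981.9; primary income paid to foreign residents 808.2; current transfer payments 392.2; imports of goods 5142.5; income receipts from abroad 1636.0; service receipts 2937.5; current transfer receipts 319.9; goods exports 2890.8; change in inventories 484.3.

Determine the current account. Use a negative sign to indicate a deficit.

Goods balance = 2890.8 - 5142.5 = -2251.7
Services balance = 2937.5 - 2981.9 = -44.4
Trade balance (goods + services) = -2251.7 + (-44.4) = -2296.1
Net primary income = 1636.0 - 808.2 = 827.8
Net secondary income = 319.9 - 392.2 = -72.3
Current account = -2296.1 + 827.8 + (-72.3) = -1540.6

-1540.6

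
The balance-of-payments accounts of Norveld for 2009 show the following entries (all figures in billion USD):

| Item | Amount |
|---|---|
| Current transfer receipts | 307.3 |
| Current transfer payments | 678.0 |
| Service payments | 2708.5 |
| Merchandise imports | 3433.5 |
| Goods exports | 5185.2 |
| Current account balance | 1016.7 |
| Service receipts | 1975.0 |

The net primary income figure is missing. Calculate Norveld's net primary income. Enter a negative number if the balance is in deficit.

369.2

Current account = goods balance + services balance + net primary income + net secondary income
Sum of the known components = 647.5
Net primary income = CA - (known components) = 1016.7 - 647.5 = 369.2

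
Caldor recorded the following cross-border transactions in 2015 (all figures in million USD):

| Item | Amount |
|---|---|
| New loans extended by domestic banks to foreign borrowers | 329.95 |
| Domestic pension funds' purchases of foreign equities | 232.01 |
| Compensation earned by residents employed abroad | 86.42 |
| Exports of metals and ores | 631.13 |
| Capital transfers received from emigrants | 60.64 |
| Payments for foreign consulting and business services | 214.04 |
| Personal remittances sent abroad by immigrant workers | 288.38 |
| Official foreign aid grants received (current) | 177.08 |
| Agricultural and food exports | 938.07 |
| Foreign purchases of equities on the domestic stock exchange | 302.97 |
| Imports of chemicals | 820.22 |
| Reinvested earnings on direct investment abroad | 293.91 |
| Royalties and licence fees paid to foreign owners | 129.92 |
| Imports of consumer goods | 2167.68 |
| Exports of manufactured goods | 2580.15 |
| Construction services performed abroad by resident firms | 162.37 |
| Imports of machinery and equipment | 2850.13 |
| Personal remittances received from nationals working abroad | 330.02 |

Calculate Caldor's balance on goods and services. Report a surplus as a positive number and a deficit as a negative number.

-1870.27

Goods: -820.22 + 938.07 - 2850.13 + 631.13 + 2580.15 - 2167.68 = -1688.68
Services: -129.92 + 162.37 - 214.04 = -181.59
Trade balance = -1688.68 + (-181.59) = -1870.27
(Excluded from the trade balance — financial account: new loans extended by domestic banks to foreign borrowers 329.95, domestic pension funds' purchases of foreign equities 232.01, foreign purchases of equities on the domestic stock exchange 302.97; primary income: compensation earned by residents employed abroad 86.42, reinvested earnings on direct investment abroad 293.91; capital account: capital transfers received from emigrants 60.64; secondary income: personal remittances sent abroad by immigrant workers 288.38, official foreign aid grants received (current) 177.08, personal remittances received from nationals working abroad 330.02.)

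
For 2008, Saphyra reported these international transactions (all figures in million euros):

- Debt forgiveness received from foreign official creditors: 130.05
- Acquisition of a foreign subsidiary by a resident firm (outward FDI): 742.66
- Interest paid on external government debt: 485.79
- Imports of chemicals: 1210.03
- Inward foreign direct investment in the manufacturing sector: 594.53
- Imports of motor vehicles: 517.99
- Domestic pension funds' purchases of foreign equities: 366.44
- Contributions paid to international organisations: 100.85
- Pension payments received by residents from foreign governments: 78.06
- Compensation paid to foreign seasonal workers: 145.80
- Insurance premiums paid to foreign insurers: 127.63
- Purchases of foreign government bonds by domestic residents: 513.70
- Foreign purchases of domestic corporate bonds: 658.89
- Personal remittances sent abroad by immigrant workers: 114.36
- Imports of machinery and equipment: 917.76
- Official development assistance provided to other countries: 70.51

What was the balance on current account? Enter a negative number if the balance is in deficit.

Goods: -1210.03 - 517.99 - 917.76 = -2645.78
Services: -127.63
Primary income: -145.80 - 485.79 = -631.59
Secondary income: -100.85 + 78.06 - 70.51 - 114.36 = -207.66
Current account = (-2645.78) + (-127.63) + (-631.59) + (-207.66) = -3612.66
(Excluded from the current account — capital account: debt forgiveness received from foreign official creditors 130.05; financial account: acquisition of a foreign subsidiary by a resident firm (outward FDI) 742.66, inward foreign direct investment in the manufacturing sector 594.53, domestic pension funds' purchases of foreign equities 366.44, purchases of foreign government bonds by domestic residents 513.70, foreign purchases of domestic corporate bonds 658.89.)

-3612.66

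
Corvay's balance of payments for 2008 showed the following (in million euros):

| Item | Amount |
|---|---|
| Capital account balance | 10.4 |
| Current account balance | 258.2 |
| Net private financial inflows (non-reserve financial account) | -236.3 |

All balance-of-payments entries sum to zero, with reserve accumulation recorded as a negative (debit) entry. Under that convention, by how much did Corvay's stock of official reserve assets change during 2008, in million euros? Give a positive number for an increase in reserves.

32.3

Official reserve transactions balance = -(258.2 + 10.4 + (-236.3)) = -32.3
An accumulation of reserves is recorded as a debit (negative entry), so the change in the stock of reserves is the negative of that balance.
Change in official reserves = -(-32.3) = 32.3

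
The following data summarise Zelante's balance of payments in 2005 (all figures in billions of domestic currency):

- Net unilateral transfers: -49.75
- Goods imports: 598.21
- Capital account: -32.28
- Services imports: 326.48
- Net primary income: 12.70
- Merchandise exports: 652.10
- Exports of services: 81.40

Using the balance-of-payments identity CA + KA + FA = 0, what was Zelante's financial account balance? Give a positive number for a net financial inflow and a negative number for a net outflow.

260.52

Goods balance = 652.10 - 598.21 = 53.89
Services balance = 81.40 - 326.48 = -245.08
Trade balance (goods + services) = 53.89 + (-245.08) = -191.19
Net primary income = 12.70
Net secondary income = -49.75
Current account = -191.19 + 12.70 + (-49.75) = -228.24
Financial account = -(-228.24 + (-32.28)) = 260.52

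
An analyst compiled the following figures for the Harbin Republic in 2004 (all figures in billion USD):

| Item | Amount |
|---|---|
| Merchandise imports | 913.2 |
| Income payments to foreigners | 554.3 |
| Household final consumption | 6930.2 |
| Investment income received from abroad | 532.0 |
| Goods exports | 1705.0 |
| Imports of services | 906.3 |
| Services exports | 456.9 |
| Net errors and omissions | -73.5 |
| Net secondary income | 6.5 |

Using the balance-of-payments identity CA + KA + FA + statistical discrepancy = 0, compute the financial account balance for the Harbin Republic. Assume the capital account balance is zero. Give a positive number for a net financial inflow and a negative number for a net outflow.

-253.1

Goods balance = 1705.0 - 913.2 = 791.8
Services balance = 456.9 - 906.3 = -449.4
Trade balance (goods + services) = 791.8 + (-449.4) = 342.4
Net primary income = 532.0 - 554.3 = -22.3
Net secondary income = 6.5
Current account = 342.4 + (-22.3) + 6.5 = 326.6
Financial account = -(326.6 + (-73.5)) = -253.1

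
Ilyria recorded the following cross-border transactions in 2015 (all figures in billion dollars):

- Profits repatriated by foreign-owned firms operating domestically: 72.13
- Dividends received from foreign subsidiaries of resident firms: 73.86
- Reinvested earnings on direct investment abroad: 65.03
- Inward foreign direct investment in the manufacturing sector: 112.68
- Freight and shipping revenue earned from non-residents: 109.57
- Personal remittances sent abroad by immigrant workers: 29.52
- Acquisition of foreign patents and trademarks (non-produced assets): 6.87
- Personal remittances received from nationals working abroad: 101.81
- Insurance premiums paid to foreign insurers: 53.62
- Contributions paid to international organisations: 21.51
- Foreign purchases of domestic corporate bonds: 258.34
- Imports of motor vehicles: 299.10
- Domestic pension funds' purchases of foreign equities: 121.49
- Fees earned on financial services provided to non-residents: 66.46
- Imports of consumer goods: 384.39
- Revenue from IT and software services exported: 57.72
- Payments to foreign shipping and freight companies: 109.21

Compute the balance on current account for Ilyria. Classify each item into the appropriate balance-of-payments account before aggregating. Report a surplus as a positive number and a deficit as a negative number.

Goods: -299.10 - 384.39 = -683.49
Services: -109.21 + 57.72 + 109.57 - 53.62 + 66.46 = 70.92
Primary income: 65.03 + 73.86 - 72.13 = 66.76
Secondary income: -21.51 - 29.52 + 101.81 = 50.78
Current account = (-683.49) + 70.92 + 66.76 + 50.78 = -495.03
(Excluded from the current account — financial account: inward foreign direct investment in the manufacturing sector 112.68, foreign purchases of domestic corporate bonds 258.34, domestic pension funds' purchases of foreign equities 121.49; capital account: acquisition of foreign patents and trademarks (non-produced assets) 6.87.)

-495.03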